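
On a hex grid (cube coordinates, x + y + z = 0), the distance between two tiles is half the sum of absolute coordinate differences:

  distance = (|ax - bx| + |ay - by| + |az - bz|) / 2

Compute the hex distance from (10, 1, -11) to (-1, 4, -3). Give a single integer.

|ax - bx| = |10 - (-1)| = 11
|ay - by| = |1 - 4| = 3
|az - bz| = |-11 - (-3)| = 8
distance = (11 + 3 + 8) / 2 = 22 / 2 = 11

Answer: 11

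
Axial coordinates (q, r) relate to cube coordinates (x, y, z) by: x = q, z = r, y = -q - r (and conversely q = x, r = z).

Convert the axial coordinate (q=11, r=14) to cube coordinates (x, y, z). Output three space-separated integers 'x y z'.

x = q = 11
z = r = 14
y = -x - z = -(11) - (14) = -25

Answer: 11 -25 14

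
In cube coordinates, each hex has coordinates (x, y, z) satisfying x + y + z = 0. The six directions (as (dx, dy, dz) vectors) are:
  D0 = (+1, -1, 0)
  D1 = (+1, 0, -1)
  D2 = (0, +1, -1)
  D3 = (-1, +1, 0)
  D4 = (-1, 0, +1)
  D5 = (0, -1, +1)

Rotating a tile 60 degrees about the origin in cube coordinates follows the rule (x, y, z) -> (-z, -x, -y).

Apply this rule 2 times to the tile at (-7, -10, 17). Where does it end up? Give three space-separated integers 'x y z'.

Answer: -10 17 -7

Derivation:
Start: (-7, -10, 17)
Step 1: (-7, -10, 17) -> (-(17), -(-7), -(-10)) = (-17, 7, 10)
Step 2: (-17, 7, 10) -> (-(10), -(-17), -(7)) = (-10, 17, -7)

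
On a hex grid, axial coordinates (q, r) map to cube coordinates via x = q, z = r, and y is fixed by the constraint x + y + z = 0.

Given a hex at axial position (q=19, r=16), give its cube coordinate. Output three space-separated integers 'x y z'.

x = q = 19
z = r = 16
y = -x - z = -(19) - (16) = -35

Answer: 19 -35 16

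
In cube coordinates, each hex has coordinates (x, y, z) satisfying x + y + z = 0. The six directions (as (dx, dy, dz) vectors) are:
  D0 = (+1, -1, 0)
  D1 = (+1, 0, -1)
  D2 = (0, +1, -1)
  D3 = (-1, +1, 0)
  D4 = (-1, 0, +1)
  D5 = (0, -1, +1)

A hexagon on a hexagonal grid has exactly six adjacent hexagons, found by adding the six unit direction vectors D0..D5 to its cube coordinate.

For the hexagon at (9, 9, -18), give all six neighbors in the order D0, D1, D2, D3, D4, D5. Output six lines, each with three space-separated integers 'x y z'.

Center: (9, 9, -18). Add each direction:
  D0: (9, 9, -18) + (1, -1, 0) = (10, 8, -18)
  D1: (9, 9, -18) + (1, 0, -1) = (10, 9, -19)
  D2: (9, 9, -18) + (0, 1, -1) = (9, 10, -19)
  D3: (9, 9, -18) + (-1, 1, 0) = (8, 10, -18)
  D4: (9, 9, -18) + (-1, 0, 1) = (8, 9, -17)
  D5: (9, 9, -18) + (0, -1, 1) = (9, 8, -17)

Answer: 10 8 -18
10 9 -19
9 10 -19
8 10 -18
8 9 -17
9 8 -17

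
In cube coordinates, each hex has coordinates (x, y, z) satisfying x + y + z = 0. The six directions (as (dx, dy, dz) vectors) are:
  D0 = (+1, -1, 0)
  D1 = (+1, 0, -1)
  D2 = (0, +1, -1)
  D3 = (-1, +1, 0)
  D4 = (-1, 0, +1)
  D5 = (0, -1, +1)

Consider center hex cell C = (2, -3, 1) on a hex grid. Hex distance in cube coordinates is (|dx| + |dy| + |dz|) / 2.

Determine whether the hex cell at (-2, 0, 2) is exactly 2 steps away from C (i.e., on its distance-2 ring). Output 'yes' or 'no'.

|px - cx| = |-2 - 2| = 4
|py - cy| = |0 - (-3)| = 3
|pz - cz| = |2 - 1| = 1
distance = (4+3+1)/2 = 8/2 = 4
radius = 2; distance != radius -> no

Answer: no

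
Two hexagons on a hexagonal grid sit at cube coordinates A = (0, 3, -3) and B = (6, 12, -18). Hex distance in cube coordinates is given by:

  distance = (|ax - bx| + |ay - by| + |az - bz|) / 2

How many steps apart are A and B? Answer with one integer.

|ax - bx| = |0 - 6| = 6
|ay - by| = |3 - 12| = 9
|az - bz| = |-3 - (-18)| = 15
distance = (6 + 9 + 15) / 2 = 30 / 2 = 15

Answer: 15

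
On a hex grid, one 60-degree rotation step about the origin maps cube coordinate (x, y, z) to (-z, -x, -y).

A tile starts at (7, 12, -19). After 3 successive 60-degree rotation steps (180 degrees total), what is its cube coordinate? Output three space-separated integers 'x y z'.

Answer: -7 -12 19

Derivation:
Start: (7, 12, -19)
Step 1: (7, 12, -19) -> (-(-19), -(7), -(12)) = (19, -7, -12)
Step 2: (19, -7, -12) -> (-(-12), -(19), -(-7)) = (12, -19, 7)
Step 3: (12, -19, 7) -> (-(7), -(12), -(-19)) = (-7, -12, 19)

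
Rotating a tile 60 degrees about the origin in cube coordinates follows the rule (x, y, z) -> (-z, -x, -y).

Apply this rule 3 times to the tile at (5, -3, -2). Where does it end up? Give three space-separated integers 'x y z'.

Start: (5, -3, -2)
Step 1: (5, -3, -2) -> (-(-2), -(5), -(-3)) = (2, -5, 3)
Step 2: (2, -5, 3) -> (-(3), -(2), -(-5)) = (-3, -2, 5)
Step 3: (-3, -2, 5) -> (-(5), -(-3), -(-2)) = (-5, 3, 2)

Answer: -5 3 2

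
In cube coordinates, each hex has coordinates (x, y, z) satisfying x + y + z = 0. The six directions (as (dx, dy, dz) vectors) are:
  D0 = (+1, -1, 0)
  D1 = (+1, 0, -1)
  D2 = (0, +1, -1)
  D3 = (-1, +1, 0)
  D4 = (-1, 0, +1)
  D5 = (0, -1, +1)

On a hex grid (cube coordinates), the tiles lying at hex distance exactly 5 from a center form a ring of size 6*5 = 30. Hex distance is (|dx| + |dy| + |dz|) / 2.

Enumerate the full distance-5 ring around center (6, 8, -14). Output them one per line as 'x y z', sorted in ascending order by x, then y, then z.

Answer: 1 8 -9
1 9 -10
1 10 -11
1 11 -12
1 12 -13
1 13 -14
2 7 -9
2 13 -15
3 6 -9
3 13 -16
4 5 -9
4 13 -17
5 4 -9
5 13 -18
6 3 -9
6 13 -19
7 3 -10
7 12 -19
8 3 -11
8 11 -19
9 3 -12
9 10 -19
10 3 -13
10 9 -19
11 3 -14
11 4 -15
11 5 -16
11 6 -17
11 7 -18
11 8 -19

Derivation:
Walk ring at distance 5 from (6, 8, -14):
Start at center + D4*5 = (1, 8, -9)
  hex 0: (1, 8, -9)
  hex 1: (2, 7, -9)
  hex 2: (3, 6, -9)
  hex 3: (4, 5, -9)
  hex 4: (5, 4, -9)
  hex 5: (6, 3, -9)
  hex 6: (7, 3, -10)
  hex 7: (8, 3, -11)
  hex 8: (9, 3, -12)
  hex 9: (10, 3, -13)
  hex 10: (11, 3, -14)
  hex 11: (11, 4, -15)
  hex 12: (11, 5, -16)
  hex 13: (11, 6, -17)
  hex 14: (11, 7, -18)
  hex 15: (11, 8, -19)
  hex 16: (10, 9, -19)
  hex 17: (9, 10, -19)
  hex 18: (8, 11, -19)
  hex 19: (7, 12, -19)
  hex 20: (6, 13, -19)
  hex 21: (5, 13, -18)
  hex 22: (4, 13, -17)
  hex 23: (3, 13, -16)
  hex 24: (2, 13, -15)
  hex 25: (1, 13, -14)
  hex 26: (1, 12, -13)
  hex 27: (1, 11, -12)
  hex 28: (1, 10, -11)
  hex 29: (1, 9, -10)
Sorted: 30 hexes.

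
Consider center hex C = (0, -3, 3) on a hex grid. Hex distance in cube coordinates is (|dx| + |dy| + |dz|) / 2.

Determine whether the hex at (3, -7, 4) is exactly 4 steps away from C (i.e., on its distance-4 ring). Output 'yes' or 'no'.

|px - cx| = |3 - 0| = 3
|py - cy| = |-7 - (-3)| = 4
|pz - cz| = |4 - 3| = 1
distance = (3+4+1)/2 = 8/2 = 4
radius = 4; distance == radius -> yes

Answer: yes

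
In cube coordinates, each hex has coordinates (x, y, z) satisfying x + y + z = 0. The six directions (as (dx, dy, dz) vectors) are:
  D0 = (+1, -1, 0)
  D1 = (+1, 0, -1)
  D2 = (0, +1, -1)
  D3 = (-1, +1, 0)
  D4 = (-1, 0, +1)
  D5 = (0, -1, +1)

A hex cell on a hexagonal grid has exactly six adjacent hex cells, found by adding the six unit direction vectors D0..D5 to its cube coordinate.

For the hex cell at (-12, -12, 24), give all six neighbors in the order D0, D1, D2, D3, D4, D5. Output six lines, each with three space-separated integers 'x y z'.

Center: (-12, -12, 24). Add each direction:
  D0: (-12, -12, 24) + (1, -1, 0) = (-11, -13, 24)
  D1: (-12, -12, 24) + (1, 0, -1) = (-11, -12, 23)
  D2: (-12, -12, 24) + (0, 1, -1) = (-12, -11, 23)
  D3: (-12, -12, 24) + (-1, 1, 0) = (-13, -11, 24)
  D4: (-12, -12, 24) + (-1, 0, 1) = (-13, -12, 25)
  D5: (-12, -12, 24) + (0, -1, 1) = (-12, -13, 25)

Answer: -11 -13 24
-11 -12 23
-12 -11 23
-13 -11 24
-13 -12 25
-12 -13 25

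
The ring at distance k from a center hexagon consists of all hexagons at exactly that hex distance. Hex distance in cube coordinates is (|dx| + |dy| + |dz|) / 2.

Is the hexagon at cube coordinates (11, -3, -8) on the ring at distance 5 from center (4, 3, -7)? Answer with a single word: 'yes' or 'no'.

Answer: no

Derivation:
|px - cx| = |11 - 4| = 7
|py - cy| = |-3 - 3| = 6
|pz - cz| = |-8 - (-7)| = 1
distance = (7+6+1)/2 = 14/2 = 7
radius = 5; distance != radius -> no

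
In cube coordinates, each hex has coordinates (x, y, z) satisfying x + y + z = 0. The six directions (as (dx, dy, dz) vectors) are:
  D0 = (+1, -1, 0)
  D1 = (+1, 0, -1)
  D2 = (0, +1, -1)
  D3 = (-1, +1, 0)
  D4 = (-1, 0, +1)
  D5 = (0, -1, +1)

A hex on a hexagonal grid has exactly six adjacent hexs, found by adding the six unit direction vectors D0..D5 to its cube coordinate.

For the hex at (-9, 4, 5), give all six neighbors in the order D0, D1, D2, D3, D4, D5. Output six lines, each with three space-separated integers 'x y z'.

Center: (-9, 4, 5). Add each direction:
  D0: (-9, 4, 5) + (1, -1, 0) = (-8, 3, 5)
  D1: (-9, 4, 5) + (1, 0, -1) = (-8, 4, 4)
  D2: (-9, 4, 5) + (0, 1, -1) = (-9, 5, 4)
  D3: (-9, 4, 5) + (-1, 1, 0) = (-10, 5, 5)
  D4: (-9, 4, 5) + (-1, 0, 1) = (-10, 4, 6)
  D5: (-9, 4, 5) + (0, -1, 1) = (-9, 3, 6)

Answer: -8 3 5
-8 4 4
-9 5 4
-10 5 5
-10 4 6
-9 3 6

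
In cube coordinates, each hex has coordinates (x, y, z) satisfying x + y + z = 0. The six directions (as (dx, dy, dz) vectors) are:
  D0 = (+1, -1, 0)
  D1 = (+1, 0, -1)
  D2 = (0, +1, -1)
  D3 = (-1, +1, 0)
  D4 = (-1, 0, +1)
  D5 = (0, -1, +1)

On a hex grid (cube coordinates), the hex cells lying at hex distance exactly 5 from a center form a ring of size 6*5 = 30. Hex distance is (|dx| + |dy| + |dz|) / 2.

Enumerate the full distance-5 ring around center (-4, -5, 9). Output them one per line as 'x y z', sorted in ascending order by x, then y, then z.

Walk ring at distance 5 from (-4, -5, 9):
Start at center + D4*5 = (-9, -5, 14)
  hex 0: (-9, -5, 14)
  hex 1: (-8, -6, 14)
  hex 2: (-7, -7, 14)
  hex 3: (-6, -8, 14)
  hex 4: (-5, -9, 14)
  hex 5: (-4, -10, 14)
  hex 6: (-3, -10, 13)
  hex 7: (-2, -10, 12)
  hex 8: (-1, -10, 11)
  hex 9: (0, -10, 10)
  hex 10: (1, -10, 9)
  hex 11: (1, -9, 8)
  hex 12: (1, -8, 7)
  hex 13: (1, -7, 6)
  hex 14: (1, -6, 5)
  hex 15: (1, -5, 4)
  hex 16: (0, -4, 4)
  hex 17: (-1, -3, 4)
  hex 18: (-2, -2, 4)
  hex 19: (-3, -1, 4)
  hex 20: (-4, 0, 4)
  hex 21: (-5, 0, 5)
  hex 22: (-6, 0, 6)
  hex 23: (-7, 0, 7)
  hex 24: (-8, 0, 8)
  hex 25: (-9, 0, 9)
  hex 26: (-9, -1, 10)
  hex 27: (-9, -2, 11)
  hex 28: (-9, -3, 12)
  hex 29: (-9, -4, 13)
Sorted: 30 hexes.

Answer: -9 -5 14
-9 -4 13
-9 -3 12
-9 -2 11
-9 -1 10
-9 0 9
-8 -6 14
-8 0 8
-7 -7 14
-7 0 7
-6 -8 14
-6 0 6
-5 -9 14
-5 0 5
-4 -10 14
-4 0 4
-3 -10 13
-3 -1 4
-2 -10 12
-2 -2 4
-1 -10 11
-1 -3 4
0 -10 10
0 -4 4
1 -10 9
1 -9 8
1 -8 7
1 -7 6
1 -6 5
1 -5 4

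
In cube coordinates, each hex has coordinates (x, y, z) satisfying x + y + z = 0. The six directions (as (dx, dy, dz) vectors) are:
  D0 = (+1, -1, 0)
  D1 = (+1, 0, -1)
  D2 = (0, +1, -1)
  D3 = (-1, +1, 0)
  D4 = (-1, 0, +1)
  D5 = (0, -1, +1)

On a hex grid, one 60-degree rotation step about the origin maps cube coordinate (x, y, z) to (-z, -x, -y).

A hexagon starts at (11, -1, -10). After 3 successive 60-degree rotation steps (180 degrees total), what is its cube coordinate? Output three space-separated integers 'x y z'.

Answer: -11 1 10

Derivation:
Start: (11, -1, -10)
Step 1: (11, -1, -10) -> (-(-10), -(11), -(-1)) = (10, -11, 1)
Step 2: (10, -11, 1) -> (-(1), -(10), -(-11)) = (-1, -10, 11)
Step 3: (-1, -10, 11) -> (-(11), -(-1), -(-10)) = (-11, 1, 10)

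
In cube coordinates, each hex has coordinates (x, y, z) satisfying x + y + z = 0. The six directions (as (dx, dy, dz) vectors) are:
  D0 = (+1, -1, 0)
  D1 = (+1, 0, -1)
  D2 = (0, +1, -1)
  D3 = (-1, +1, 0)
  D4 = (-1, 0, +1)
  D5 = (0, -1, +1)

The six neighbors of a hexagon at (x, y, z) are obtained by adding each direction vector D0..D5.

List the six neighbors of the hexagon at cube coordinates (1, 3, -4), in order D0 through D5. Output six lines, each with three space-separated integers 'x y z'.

Answer: 2 2 -4
2 3 -5
1 4 -5
0 4 -4
0 3 -3
1 2 -3

Derivation:
Center: (1, 3, -4). Add each direction:
  D0: (1, 3, -4) + (1, -1, 0) = (2, 2, -4)
  D1: (1, 3, -4) + (1, 0, -1) = (2, 3, -5)
  D2: (1, 3, -4) + (0, 1, -1) = (1, 4, -5)
  D3: (1, 3, -4) + (-1, 1, 0) = (0, 4, -4)
  D4: (1, 3, -4) + (-1, 0, 1) = (0, 3, -3)
  D5: (1, 3, -4) + (0, -1, 1) = (1, 2, -3)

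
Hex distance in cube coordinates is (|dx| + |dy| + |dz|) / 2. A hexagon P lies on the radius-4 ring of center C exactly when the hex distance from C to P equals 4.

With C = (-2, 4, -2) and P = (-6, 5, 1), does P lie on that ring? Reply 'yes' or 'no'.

|px - cx| = |-6 - (-2)| = 4
|py - cy| = |5 - 4| = 1
|pz - cz| = |1 - (-2)| = 3
distance = (4+1+3)/2 = 8/2 = 4
radius = 4; distance == radius -> yes

Answer: yes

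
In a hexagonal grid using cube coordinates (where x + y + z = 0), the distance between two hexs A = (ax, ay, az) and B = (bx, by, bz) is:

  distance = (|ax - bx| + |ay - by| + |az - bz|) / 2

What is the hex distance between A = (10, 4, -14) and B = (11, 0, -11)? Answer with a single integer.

Answer: 4

Derivation:
|ax - bx| = |10 - 11| = 1
|ay - by| = |4 - 0| = 4
|az - bz| = |-14 - (-11)| = 3
distance = (1 + 4 + 3) / 2 = 8 / 2 = 4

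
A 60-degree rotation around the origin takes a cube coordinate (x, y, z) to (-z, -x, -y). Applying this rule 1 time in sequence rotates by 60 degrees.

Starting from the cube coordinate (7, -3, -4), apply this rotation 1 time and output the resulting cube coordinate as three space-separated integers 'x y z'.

Answer: 4 -7 3

Derivation:
Start: (7, -3, -4)
Step 1: (7, -3, -4) -> (-(-4), -(7), -(-3)) = (4, -7, 3)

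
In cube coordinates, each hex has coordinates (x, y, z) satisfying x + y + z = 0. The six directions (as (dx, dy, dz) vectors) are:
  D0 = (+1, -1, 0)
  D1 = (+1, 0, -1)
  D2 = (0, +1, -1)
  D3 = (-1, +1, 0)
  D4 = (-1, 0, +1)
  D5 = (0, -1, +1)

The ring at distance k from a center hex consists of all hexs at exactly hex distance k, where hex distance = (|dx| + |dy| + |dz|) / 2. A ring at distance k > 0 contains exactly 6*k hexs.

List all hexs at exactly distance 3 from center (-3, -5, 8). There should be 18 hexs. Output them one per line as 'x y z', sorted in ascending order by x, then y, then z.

Walk ring at distance 3 from (-3, -5, 8):
Start at center + D4*3 = (-6, -5, 11)
  hex 0: (-6, -5, 11)
  hex 1: (-5, -6, 11)
  hex 2: (-4, -7, 11)
  hex 3: (-3, -8, 11)
  hex 4: (-2, -8, 10)
  hex 5: (-1, -8, 9)
  hex 6: (0, -8, 8)
  hex 7: (0, -7, 7)
  hex 8: (0, -6, 6)
  hex 9: (0, -5, 5)
  hex 10: (-1, -4, 5)
  hex 11: (-2, -3, 5)
  hex 12: (-3, -2, 5)
  hex 13: (-4, -2, 6)
  hex 14: (-5, -2, 7)
  hex 15: (-6, -2, 8)
  hex 16: (-6, -3, 9)
  hex 17: (-6, -4, 10)
Sorted: 18 hexes.

Answer: -6 -5 11
-6 -4 10
-6 -3 9
-6 -2 8
-5 -6 11
-5 -2 7
-4 -7 11
-4 -2 6
-3 -8 11
-3 -2 5
-2 -8 10
-2 -3 5
-1 -8 9
-1 -4 5
0 -8 8
0 -7 7
0 -6 6
0 -5 5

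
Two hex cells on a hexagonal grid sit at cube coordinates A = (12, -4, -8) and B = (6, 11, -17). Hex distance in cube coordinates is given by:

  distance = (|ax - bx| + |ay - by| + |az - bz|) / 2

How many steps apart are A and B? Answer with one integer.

|ax - bx| = |12 - 6| = 6
|ay - by| = |-4 - 11| = 15
|az - bz| = |-8 - (-17)| = 9
distance = (6 + 15 + 9) / 2 = 30 / 2 = 15

Answer: 15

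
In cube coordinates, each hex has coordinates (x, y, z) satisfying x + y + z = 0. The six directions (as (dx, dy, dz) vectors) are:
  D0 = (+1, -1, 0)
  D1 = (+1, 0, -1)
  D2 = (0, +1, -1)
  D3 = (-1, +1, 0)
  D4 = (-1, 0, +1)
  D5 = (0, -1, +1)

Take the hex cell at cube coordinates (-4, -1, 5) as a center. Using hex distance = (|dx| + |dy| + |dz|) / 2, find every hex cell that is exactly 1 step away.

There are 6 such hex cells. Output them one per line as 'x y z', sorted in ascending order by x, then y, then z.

Walk ring at distance 1 from (-4, -1, 5):
Start at center + D4*1 = (-5, -1, 6)
  hex 0: (-5, -1, 6)
  hex 1: (-4, -2, 6)
  hex 2: (-3, -2, 5)
  hex 3: (-3, -1, 4)
  hex 4: (-4, 0, 4)
  hex 5: (-5, 0, 5)
Sorted: 6 hexes.

Answer: -5 -1 6
-5 0 5
-4 -2 6
-4 0 4
-3 -2 5
-3 -1 4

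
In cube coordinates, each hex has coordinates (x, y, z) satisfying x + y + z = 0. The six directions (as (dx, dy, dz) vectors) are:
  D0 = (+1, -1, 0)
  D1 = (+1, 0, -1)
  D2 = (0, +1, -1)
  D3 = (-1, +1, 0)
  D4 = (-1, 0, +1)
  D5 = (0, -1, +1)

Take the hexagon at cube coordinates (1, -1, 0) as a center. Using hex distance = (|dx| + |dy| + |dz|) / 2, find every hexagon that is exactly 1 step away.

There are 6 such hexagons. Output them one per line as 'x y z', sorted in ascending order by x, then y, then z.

Answer: 0 -1 1
0 0 0
1 -2 1
1 0 -1
2 -2 0
2 -1 -1

Derivation:
Walk ring at distance 1 from (1, -1, 0):
Start at center + D4*1 = (0, -1, 1)
  hex 0: (0, -1, 1)
  hex 1: (1, -2, 1)
  hex 2: (2, -2, 0)
  hex 3: (2, -1, -1)
  hex 4: (1, 0, -1)
  hex 5: (0, 0, 0)
Sorted: 6 hexes.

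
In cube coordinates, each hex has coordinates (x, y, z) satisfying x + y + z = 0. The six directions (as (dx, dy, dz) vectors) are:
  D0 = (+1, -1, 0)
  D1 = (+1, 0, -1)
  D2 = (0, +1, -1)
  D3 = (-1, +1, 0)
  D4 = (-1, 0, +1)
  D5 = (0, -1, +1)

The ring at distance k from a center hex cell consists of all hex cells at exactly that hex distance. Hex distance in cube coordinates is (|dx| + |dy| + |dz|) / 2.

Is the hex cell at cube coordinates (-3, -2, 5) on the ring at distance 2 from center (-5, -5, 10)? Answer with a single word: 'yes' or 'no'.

|px - cx| = |-3 - (-5)| = 2
|py - cy| = |-2 - (-5)| = 3
|pz - cz| = |5 - 10| = 5
distance = (2+3+5)/2 = 10/2 = 5
radius = 2; distance != radius -> no

Answer: no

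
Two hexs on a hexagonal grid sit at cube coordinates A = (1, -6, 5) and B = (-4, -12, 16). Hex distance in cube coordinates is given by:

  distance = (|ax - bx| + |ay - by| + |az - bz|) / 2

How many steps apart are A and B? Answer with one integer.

Answer: 11

Derivation:
|ax - bx| = |1 - (-4)| = 5
|ay - by| = |-6 - (-12)| = 6
|az - bz| = |5 - 16| = 11
distance = (5 + 6 + 11) / 2 = 22 / 2 = 11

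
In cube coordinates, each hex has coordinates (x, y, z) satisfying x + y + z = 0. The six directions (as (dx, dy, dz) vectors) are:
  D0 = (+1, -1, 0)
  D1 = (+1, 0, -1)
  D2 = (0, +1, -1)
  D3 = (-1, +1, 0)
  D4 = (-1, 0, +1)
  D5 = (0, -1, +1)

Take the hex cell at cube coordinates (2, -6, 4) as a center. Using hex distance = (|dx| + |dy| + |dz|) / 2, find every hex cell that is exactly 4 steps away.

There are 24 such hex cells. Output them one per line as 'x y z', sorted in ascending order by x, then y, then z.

Walk ring at distance 4 from (2, -6, 4):
Start at center + D4*4 = (-2, -6, 8)
  hex 0: (-2, -6, 8)
  hex 1: (-1, -7, 8)
  hex 2: (0, -8, 8)
  hex 3: (1, -9, 8)
  hex 4: (2, -10, 8)
  hex 5: (3, -10, 7)
  hex 6: (4, -10, 6)
  hex 7: (5, -10, 5)
  hex 8: (6, -10, 4)
  hex 9: (6, -9, 3)
  hex 10: (6, -8, 2)
  hex 11: (6, -7, 1)
  hex 12: (6, -6, 0)
  hex 13: (5, -5, 0)
  hex 14: (4, -4, 0)
  hex 15: (3, -3, 0)
  hex 16: (2, -2, 0)
  hex 17: (1, -2, 1)
  hex 18: (0, -2, 2)
  hex 19: (-1, -2, 3)
  hex 20: (-2, -2, 4)
  hex 21: (-2, -3, 5)
  hex 22: (-2, -4, 6)
  hex 23: (-2, -5, 7)
Sorted: 24 hexes.

Answer: -2 -6 8
-2 -5 7
-2 -4 6
-2 -3 5
-2 -2 4
-1 -7 8
-1 -2 3
0 -8 8
0 -2 2
1 -9 8
1 -2 1
2 -10 8
2 -2 0
3 -10 7
3 -3 0
4 -10 6
4 -4 0
5 -10 5
5 -5 0
6 -10 4
6 -9 3
6 -8 2
6 -7 1
6 -6 0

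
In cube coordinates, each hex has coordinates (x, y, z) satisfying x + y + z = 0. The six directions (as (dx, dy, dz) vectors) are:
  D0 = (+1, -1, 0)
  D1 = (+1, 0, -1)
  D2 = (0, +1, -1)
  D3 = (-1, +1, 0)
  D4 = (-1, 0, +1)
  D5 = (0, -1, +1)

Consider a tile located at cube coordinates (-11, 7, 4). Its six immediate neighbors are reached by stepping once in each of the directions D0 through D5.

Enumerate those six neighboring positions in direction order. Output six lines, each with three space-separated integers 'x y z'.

Answer: -10 6 4
-10 7 3
-11 8 3
-12 8 4
-12 7 5
-11 6 5

Derivation:
Center: (-11, 7, 4). Add each direction:
  D0: (-11, 7, 4) + (1, -1, 0) = (-10, 6, 4)
  D1: (-11, 7, 4) + (1, 0, -1) = (-10, 7, 3)
  D2: (-11, 7, 4) + (0, 1, -1) = (-11, 8, 3)
  D3: (-11, 7, 4) + (-1, 1, 0) = (-12, 8, 4)
  D4: (-11, 7, 4) + (-1, 0, 1) = (-12, 7, 5)
  D5: (-11, 7, 4) + (0, -1, 1) = (-11, 6, 5)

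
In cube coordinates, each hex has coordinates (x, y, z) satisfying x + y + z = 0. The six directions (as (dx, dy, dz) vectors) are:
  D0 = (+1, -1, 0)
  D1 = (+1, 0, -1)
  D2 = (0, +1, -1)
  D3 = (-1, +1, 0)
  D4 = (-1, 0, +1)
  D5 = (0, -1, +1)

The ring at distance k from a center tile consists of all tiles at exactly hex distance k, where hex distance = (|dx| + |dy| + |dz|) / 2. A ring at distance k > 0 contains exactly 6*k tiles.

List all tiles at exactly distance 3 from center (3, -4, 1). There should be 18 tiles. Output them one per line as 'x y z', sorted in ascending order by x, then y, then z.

Walk ring at distance 3 from (3, -4, 1):
Start at center + D4*3 = (0, -4, 4)
  hex 0: (0, -4, 4)
  hex 1: (1, -5, 4)
  hex 2: (2, -6, 4)
  hex 3: (3, -7, 4)
  hex 4: (4, -7, 3)
  hex 5: (5, -7, 2)
  hex 6: (6, -7, 1)
  hex 7: (6, -6, 0)
  hex 8: (6, -5, -1)
  hex 9: (6, -4, -2)
  hex 10: (5, -3, -2)
  hex 11: (4, -2, -2)
  hex 12: (3, -1, -2)
  hex 13: (2, -1, -1)
  hex 14: (1, -1, 0)
  hex 15: (0, -1, 1)
  hex 16: (0, -2, 2)
  hex 17: (0, -3, 3)
Sorted: 18 hexes.

Answer: 0 -4 4
0 -3 3
0 -2 2
0 -1 1
1 -5 4
1 -1 0
2 -6 4
2 -1 -1
3 -7 4
3 -1 -2
4 -7 3
4 -2 -2
5 -7 2
5 -3 -2
6 -7 1
6 -6 0
6 -5 -1
6 -4 -2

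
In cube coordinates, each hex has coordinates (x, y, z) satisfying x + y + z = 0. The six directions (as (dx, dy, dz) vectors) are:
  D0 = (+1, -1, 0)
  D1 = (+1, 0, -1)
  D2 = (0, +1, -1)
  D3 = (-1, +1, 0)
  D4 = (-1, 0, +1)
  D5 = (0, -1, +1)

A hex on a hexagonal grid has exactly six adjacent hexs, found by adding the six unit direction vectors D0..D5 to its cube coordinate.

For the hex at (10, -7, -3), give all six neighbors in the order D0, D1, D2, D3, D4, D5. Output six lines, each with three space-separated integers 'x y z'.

Center: (10, -7, -3). Add each direction:
  D0: (10, -7, -3) + (1, -1, 0) = (11, -8, -3)
  D1: (10, -7, -3) + (1, 0, -1) = (11, -7, -4)
  D2: (10, -7, -3) + (0, 1, -1) = (10, -6, -4)
  D3: (10, -7, -3) + (-1, 1, 0) = (9, -6, -3)
  D4: (10, -7, -3) + (-1, 0, 1) = (9, -7, -2)
  D5: (10, -7, -3) + (0, -1, 1) = (10, -8, -2)

Answer: 11 -8 -3
11 -7 -4
10 -6 -4
9 -6 -3
9 -7 -2
10 -8 -2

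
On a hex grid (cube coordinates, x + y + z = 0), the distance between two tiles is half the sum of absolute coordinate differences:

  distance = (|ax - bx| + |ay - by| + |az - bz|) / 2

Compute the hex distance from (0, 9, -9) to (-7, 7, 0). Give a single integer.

Answer: 9

Derivation:
|ax - bx| = |0 - (-7)| = 7
|ay - by| = |9 - 7| = 2
|az - bz| = |-9 - 0| = 9
distance = (7 + 2 + 9) / 2 = 18 / 2 = 9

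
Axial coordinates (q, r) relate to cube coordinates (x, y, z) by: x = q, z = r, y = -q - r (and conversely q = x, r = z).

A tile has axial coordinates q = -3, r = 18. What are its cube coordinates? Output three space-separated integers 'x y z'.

x = q = -3
z = r = 18
y = -x - z = -(-3) - (18) = -15

Answer: -3 -15 18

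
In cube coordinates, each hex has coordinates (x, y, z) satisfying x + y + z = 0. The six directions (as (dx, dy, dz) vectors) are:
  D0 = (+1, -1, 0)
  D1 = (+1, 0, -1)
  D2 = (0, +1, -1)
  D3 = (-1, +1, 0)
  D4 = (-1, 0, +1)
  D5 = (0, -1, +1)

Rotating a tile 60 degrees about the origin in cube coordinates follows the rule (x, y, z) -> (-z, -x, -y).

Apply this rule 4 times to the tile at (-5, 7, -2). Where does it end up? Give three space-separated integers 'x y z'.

Answer: -2 -5 7

Derivation:
Start: (-5, 7, -2)
Step 1: (-5, 7, -2) -> (-(-2), -(-5), -(7)) = (2, 5, -7)
Step 2: (2, 5, -7) -> (-(-7), -(2), -(5)) = (7, -2, -5)
Step 3: (7, -2, -5) -> (-(-5), -(7), -(-2)) = (5, -7, 2)
Step 4: (5, -7, 2) -> (-(2), -(5), -(-7)) = (-2, -5, 7)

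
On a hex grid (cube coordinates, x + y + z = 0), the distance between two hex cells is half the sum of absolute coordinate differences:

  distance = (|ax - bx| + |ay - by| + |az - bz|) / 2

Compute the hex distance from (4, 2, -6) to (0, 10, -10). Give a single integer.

|ax - bx| = |4 - 0| = 4
|ay - by| = |2 - 10| = 8
|az - bz| = |-6 - (-10)| = 4
distance = (4 + 8 + 4) / 2 = 16 / 2 = 8

Answer: 8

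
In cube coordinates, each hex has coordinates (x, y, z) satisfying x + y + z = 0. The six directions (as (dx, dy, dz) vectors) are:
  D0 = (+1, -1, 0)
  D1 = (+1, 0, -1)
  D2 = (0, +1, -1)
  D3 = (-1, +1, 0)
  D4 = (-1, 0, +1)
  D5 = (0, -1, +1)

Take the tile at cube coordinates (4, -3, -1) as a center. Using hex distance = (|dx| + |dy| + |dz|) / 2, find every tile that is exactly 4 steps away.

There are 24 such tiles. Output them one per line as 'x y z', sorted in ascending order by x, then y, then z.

Answer: 0 -3 3
0 -2 2
0 -1 1
0 0 0
0 1 -1
1 -4 3
1 1 -2
2 -5 3
2 1 -3
3 -6 3
3 1 -4
4 -7 3
4 1 -5
5 -7 2
5 0 -5
6 -7 1
6 -1 -5
7 -7 0
7 -2 -5
8 -7 -1
8 -6 -2
8 -5 -3
8 -4 -4
8 -3 -5

Derivation:
Walk ring at distance 4 from (4, -3, -1):
Start at center + D4*4 = (0, -3, 3)
  hex 0: (0, -3, 3)
  hex 1: (1, -4, 3)
  hex 2: (2, -5, 3)
  hex 3: (3, -6, 3)
  hex 4: (4, -7, 3)
  hex 5: (5, -7, 2)
  hex 6: (6, -7, 1)
  hex 7: (7, -7, 0)
  hex 8: (8, -7, -1)
  hex 9: (8, -6, -2)
  hex 10: (8, -5, -3)
  hex 11: (8, -4, -4)
  hex 12: (8, -3, -5)
  hex 13: (7, -2, -5)
  hex 14: (6, -1, -5)
  hex 15: (5, 0, -5)
  hex 16: (4, 1, -5)
  hex 17: (3, 1, -4)
  hex 18: (2, 1, -3)
  hex 19: (1, 1, -2)
  hex 20: (0, 1, -1)
  hex 21: (0, 0, 0)
  hex 22: (0, -1, 1)
  hex 23: (0, -2, 2)
Sorted: 24 hexes.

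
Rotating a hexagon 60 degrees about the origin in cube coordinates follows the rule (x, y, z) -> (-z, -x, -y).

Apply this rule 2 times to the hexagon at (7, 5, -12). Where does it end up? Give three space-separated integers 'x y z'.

Answer: 5 -12 7

Derivation:
Start: (7, 5, -12)
Step 1: (7, 5, -12) -> (-(-12), -(7), -(5)) = (12, -7, -5)
Step 2: (12, -7, -5) -> (-(-5), -(12), -(-7)) = (5, -12, 7)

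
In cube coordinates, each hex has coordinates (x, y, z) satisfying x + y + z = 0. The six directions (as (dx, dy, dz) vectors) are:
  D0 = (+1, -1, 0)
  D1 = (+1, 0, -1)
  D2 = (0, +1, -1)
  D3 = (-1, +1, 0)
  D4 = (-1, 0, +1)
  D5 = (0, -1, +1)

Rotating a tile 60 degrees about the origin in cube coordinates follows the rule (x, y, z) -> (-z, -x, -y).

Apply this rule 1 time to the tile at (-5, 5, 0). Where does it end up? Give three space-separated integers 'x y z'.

Answer: 0 5 -5

Derivation:
Start: (-5, 5, 0)
Step 1: (-5, 5, 0) -> (-(0), -(-5), -(5)) = (0, 5, -5)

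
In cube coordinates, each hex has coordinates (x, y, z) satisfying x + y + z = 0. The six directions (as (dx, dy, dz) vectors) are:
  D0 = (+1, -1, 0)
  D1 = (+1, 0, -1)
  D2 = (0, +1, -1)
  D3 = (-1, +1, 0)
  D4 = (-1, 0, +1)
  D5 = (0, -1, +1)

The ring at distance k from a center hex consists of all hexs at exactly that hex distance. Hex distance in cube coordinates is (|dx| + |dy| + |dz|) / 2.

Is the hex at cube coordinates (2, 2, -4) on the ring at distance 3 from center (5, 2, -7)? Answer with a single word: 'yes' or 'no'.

Answer: yes

Derivation:
|px - cx| = |2 - 5| = 3
|py - cy| = |2 - 2| = 0
|pz - cz| = |-4 - (-7)| = 3
distance = (3+0+3)/2 = 6/2 = 3
radius = 3; distance == radius -> yes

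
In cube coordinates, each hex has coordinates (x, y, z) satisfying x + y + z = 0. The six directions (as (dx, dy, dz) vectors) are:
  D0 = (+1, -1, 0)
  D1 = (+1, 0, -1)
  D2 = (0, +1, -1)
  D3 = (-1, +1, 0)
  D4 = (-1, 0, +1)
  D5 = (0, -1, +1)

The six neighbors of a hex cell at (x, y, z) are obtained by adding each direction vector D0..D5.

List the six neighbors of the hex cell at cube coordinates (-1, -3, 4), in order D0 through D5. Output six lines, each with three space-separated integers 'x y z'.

Answer: 0 -4 4
0 -3 3
-1 -2 3
-2 -2 4
-2 -3 5
-1 -4 5

Derivation:
Center: (-1, -3, 4). Add each direction:
  D0: (-1, -3, 4) + (1, -1, 0) = (0, -4, 4)
  D1: (-1, -3, 4) + (1, 0, -1) = (0, -3, 3)
  D2: (-1, -3, 4) + (0, 1, -1) = (-1, -2, 3)
  D3: (-1, -3, 4) + (-1, 1, 0) = (-2, -2, 4)
  D4: (-1, -3, 4) + (-1, 0, 1) = (-2, -3, 5)
  D5: (-1, -3, 4) + (0, -1, 1) = (-1, -4, 5)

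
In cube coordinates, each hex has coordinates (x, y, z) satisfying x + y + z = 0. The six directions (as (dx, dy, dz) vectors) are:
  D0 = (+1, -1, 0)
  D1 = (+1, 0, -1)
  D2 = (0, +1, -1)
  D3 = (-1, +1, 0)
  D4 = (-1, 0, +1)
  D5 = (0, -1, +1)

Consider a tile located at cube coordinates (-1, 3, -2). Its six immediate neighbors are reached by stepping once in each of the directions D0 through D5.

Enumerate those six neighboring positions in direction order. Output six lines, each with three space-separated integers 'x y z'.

Center: (-1, 3, -2). Add each direction:
  D0: (-1, 3, -2) + (1, -1, 0) = (0, 2, -2)
  D1: (-1, 3, -2) + (1, 0, -1) = (0, 3, -3)
  D2: (-1, 3, -2) + (0, 1, -1) = (-1, 4, -3)
  D3: (-1, 3, -2) + (-1, 1, 0) = (-2, 4, -2)
  D4: (-1, 3, -2) + (-1, 0, 1) = (-2, 3, -1)
  D5: (-1, 3, -2) + (0, -1, 1) = (-1, 2, -1)

Answer: 0 2 -2
0 3 -3
-1 4 -3
-2 4 -2
-2 3 -1
-1 2 -1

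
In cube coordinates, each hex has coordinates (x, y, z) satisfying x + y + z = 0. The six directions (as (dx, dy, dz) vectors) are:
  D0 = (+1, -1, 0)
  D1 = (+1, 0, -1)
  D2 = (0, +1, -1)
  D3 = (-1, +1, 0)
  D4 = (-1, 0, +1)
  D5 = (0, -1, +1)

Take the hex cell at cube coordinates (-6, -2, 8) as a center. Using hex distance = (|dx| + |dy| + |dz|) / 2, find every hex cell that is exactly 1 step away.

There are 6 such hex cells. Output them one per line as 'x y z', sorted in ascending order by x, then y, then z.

Walk ring at distance 1 from (-6, -2, 8):
Start at center + D4*1 = (-7, -2, 9)
  hex 0: (-7, -2, 9)
  hex 1: (-6, -3, 9)
  hex 2: (-5, -3, 8)
  hex 3: (-5, -2, 7)
  hex 4: (-6, -1, 7)
  hex 5: (-7, -1, 8)
Sorted: 6 hexes.

Answer: -7 -2 9
-7 -1 8
-6 -3 9
-6 -1 7
-5 -3 8
-5 -2 7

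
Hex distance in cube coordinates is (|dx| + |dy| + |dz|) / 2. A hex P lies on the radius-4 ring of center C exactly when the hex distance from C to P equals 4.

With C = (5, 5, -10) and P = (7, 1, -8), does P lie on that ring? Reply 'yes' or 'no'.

|px - cx| = |7 - 5| = 2
|py - cy| = |1 - 5| = 4
|pz - cz| = |-8 - (-10)| = 2
distance = (2+4+2)/2 = 8/2 = 4
radius = 4; distance == radius -> yes

Answer: yes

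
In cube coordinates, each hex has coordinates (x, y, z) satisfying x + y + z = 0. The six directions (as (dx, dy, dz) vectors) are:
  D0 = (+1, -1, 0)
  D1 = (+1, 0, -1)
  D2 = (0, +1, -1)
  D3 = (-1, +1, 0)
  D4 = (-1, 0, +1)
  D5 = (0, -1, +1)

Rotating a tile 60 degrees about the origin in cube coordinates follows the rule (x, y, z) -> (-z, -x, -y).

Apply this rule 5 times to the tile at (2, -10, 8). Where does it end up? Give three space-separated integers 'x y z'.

Answer: 10 -8 -2

Derivation:
Start: (2, -10, 8)
Step 1: (2, -10, 8) -> (-(8), -(2), -(-10)) = (-8, -2, 10)
Step 2: (-8, -2, 10) -> (-(10), -(-8), -(-2)) = (-10, 8, 2)
Step 3: (-10, 8, 2) -> (-(2), -(-10), -(8)) = (-2, 10, -8)
Step 4: (-2, 10, -8) -> (-(-8), -(-2), -(10)) = (8, 2, -10)
Step 5: (8, 2, -10) -> (-(-10), -(8), -(2)) = (10, -8, -2)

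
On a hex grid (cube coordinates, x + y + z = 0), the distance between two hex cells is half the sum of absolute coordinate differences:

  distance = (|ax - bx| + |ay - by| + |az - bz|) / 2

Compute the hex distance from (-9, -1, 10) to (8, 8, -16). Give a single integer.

Answer: 26

Derivation:
|ax - bx| = |-9 - 8| = 17
|ay - by| = |-1 - 8| = 9
|az - bz| = |10 - (-16)| = 26
distance = (17 + 9 + 26) / 2 = 52 / 2 = 26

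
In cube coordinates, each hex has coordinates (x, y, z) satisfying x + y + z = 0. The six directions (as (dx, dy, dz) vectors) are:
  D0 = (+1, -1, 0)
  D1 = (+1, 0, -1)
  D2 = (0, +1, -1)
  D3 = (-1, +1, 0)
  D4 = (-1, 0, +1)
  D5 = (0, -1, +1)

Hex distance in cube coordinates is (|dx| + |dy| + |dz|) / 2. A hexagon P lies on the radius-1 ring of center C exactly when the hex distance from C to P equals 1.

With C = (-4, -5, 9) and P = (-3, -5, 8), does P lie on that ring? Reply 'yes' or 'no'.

Answer: yes

Derivation:
|px - cx| = |-3 - (-4)| = 1
|py - cy| = |-5 - (-5)| = 0
|pz - cz| = |8 - 9| = 1
distance = (1+0+1)/2 = 2/2 = 1
radius = 1; distance == radius -> yes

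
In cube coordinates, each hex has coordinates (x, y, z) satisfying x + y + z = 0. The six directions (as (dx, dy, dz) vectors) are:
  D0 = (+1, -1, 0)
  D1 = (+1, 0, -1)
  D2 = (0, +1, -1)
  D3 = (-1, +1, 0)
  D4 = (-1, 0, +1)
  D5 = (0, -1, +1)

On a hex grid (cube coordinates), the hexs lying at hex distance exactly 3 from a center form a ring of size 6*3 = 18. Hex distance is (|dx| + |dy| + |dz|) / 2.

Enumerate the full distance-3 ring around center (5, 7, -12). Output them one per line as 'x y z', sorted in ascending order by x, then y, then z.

Walk ring at distance 3 from (5, 7, -12):
Start at center + D4*3 = (2, 7, -9)
  hex 0: (2, 7, -9)
  hex 1: (3, 6, -9)
  hex 2: (4, 5, -9)
  hex 3: (5, 4, -9)
  hex 4: (6, 4, -10)
  hex 5: (7, 4, -11)
  hex 6: (8, 4, -12)
  hex 7: (8, 5, -13)
  hex 8: (8, 6, -14)
  hex 9: (8, 7, -15)
  hex 10: (7, 8, -15)
  hex 11: (6, 9, -15)
  hex 12: (5, 10, -15)
  hex 13: (4, 10, -14)
  hex 14: (3, 10, -13)
  hex 15: (2, 10, -12)
  hex 16: (2, 9, -11)
  hex 17: (2, 8, -10)
Sorted: 18 hexes.

Answer: 2 7 -9
2 8 -10
2 9 -11
2 10 -12
3 6 -9
3 10 -13
4 5 -9
4 10 -14
5 4 -9
5 10 -15
6 4 -10
6 9 -15
7 4 -11
7 8 -15
8 4 -12
8 5 -13
8 6 -14
8 7 -15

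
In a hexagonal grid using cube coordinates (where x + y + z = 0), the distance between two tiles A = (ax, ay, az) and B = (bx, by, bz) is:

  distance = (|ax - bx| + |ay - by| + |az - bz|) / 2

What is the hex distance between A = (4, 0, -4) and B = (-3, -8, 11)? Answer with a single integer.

Answer: 15

Derivation:
|ax - bx| = |4 - (-3)| = 7
|ay - by| = |0 - (-8)| = 8
|az - bz| = |-4 - 11| = 15
distance = (7 + 8 + 15) / 2 = 30 / 2 = 15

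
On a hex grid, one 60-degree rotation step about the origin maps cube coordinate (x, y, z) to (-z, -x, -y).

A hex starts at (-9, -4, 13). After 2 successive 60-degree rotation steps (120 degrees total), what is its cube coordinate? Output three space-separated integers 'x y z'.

Answer: -4 13 -9

Derivation:
Start: (-9, -4, 13)
Step 1: (-9, -4, 13) -> (-(13), -(-9), -(-4)) = (-13, 9, 4)
Step 2: (-13, 9, 4) -> (-(4), -(-13), -(9)) = (-4, 13, -9)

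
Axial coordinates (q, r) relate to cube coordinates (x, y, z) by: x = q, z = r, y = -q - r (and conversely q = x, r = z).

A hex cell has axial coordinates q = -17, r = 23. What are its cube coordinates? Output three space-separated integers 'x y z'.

x = q = -17
z = r = 23
y = -x - z = -(-17) - (23) = -6

Answer: -17 -6 23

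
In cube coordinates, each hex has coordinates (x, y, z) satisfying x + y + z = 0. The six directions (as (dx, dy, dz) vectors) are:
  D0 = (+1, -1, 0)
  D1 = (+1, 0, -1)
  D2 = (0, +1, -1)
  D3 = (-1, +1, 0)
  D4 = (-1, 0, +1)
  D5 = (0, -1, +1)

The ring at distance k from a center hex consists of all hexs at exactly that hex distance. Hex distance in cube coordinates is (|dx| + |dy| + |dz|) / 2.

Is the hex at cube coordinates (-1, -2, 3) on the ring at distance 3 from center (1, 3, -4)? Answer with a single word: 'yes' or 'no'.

|px - cx| = |-1 - 1| = 2
|py - cy| = |-2 - 3| = 5
|pz - cz| = |3 - (-4)| = 7
distance = (2+5+7)/2 = 14/2 = 7
radius = 3; distance != radius -> no

Answer: no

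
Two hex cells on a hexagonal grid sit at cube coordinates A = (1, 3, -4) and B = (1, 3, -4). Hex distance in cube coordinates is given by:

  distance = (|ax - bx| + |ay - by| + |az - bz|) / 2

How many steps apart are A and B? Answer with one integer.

|ax - bx| = |1 - 1| = 0
|ay - by| = |3 - 3| = 0
|az - bz| = |-4 - (-4)| = 0
distance = (0 + 0 + 0) / 2 = 0 / 2 = 0

Answer: 0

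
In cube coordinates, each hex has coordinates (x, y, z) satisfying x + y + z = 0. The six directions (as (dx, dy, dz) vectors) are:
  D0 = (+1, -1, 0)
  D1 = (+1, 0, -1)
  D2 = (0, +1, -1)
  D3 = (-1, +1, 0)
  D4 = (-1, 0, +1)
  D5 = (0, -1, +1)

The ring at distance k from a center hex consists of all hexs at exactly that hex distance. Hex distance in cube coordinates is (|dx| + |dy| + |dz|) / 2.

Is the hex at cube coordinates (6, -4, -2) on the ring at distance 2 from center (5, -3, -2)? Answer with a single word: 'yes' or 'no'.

|px - cx| = |6 - 5| = 1
|py - cy| = |-4 - (-3)| = 1
|pz - cz| = |-2 - (-2)| = 0
distance = (1+1+0)/2 = 2/2 = 1
radius = 2; distance != radius -> no

Answer: no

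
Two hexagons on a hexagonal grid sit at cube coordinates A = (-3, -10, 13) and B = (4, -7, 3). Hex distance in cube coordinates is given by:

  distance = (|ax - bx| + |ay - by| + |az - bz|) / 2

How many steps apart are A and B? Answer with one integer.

Answer: 10

Derivation:
|ax - bx| = |-3 - 4| = 7
|ay - by| = |-10 - (-7)| = 3
|az - bz| = |13 - 3| = 10
distance = (7 + 3 + 10) / 2 = 20 / 2 = 10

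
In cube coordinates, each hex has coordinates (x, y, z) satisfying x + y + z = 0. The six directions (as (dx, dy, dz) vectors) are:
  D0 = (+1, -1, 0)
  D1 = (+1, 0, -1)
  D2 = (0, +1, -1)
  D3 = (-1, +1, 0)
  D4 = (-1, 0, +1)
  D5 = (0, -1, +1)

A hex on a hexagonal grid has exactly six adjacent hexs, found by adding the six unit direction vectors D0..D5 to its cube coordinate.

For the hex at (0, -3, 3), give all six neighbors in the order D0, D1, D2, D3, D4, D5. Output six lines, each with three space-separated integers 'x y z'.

Center: (0, -3, 3). Add each direction:
  D0: (0, -3, 3) + (1, -1, 0) = (1, -4, 3)
  D1: (0, -3, 3) + (1, 0, -1) = (1, -3, 2)
  D2: (0, -3, 3) + (0, 1, -1) = (0, -2, 2)
  D3: (0, -3, 3) + (-1, 1, 0) = (-1, -2, 3)
  D4: (0, -3, 3) + (-1, 0, 1) = (-1, -3, 4)
  D5: (0, -3, 3) + (0, -1, 1) = (0, -4, 4)

Answer: 1 -4 3
1 -3 2
0 -2 2
-1 -2 3
-1 -3 4
0 -4 4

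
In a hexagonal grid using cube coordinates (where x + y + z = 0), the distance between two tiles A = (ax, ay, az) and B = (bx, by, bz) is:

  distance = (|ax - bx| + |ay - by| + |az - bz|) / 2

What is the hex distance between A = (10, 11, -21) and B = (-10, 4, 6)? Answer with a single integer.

|ax - bx| = |10 - (-10)| = 20
|ay - by| = |11 - 4| = 7
|az - bz| = |-21 - 6| = 27
distance = (20 + 7 + 27) / 2 = 54 / 2 = 27

Answer: 27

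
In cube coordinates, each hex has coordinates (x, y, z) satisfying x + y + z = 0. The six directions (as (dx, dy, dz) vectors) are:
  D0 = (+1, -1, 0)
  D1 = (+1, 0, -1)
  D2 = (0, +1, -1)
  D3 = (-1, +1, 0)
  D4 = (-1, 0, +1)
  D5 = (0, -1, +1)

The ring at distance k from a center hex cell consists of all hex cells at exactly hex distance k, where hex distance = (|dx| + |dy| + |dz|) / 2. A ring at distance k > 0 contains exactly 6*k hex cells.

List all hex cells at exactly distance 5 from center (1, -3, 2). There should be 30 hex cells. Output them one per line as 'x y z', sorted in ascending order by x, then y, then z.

Answer: -4 -3 7
-4 -2 6
-4 -1 5
-4 0 4
-4 1 3
-4 2 2
-3 -4 7
-3 2 1
-2 -5 7
-2 2 0
-1 -6 7
-1 2 -1
0 -7 7
0 2 -2
1 -8 7
1 2 -3
2 -8 6
2 1 -3
3 -8 5
3 0 -3
4 -8 4
4 -1 -3
5 -8 3
5 -2 -3
6 -8 2
6 -7 1
6 -6 0
6 -5 -1
6 -4 -2
6 -3 -3

Derivation:
Walk ring at distance 5 from (1, -3, 2):
Start at center + D4*5 = (-4, -3, 7)
  hex 0: (-4, -3, 7)
  hex 1: (-3, -4, 7)
  hex 2: (-2, -5, 7)
  hex 3: (-1, -6, 7)
  hex 4: (0, -7, 7)
  hex 5: (1, -8, 7)
  hex 6: (2, -8, 6)
  hex 7: (3, -8, 5)
  hex 8: (4, -8, 4)
  hex 9: (5, -8, 3)
  hex 10: (6, -8, 2)
  hex 11: (6, -7, 1)
  hex 12: (6, -6, 0)
  hex 13: (6, -5, -1)
  hex 14: (6, -4, -2)
  hex 15: (6, -3, -3)
  hex 16: (5, -2, -3)
  hex 17: (4, -1, -3)
  hex 18: (3, 0, -3)
  hex 19: (2, 1, -3)
  hex 20: (1, 2, -3)
  hex 21: (0, 2, -2)
  hex 22: (-1, 2, -1)
  hex 23: (-2, 2, 0)
  hex 24: (-3, 2, 1)
  hex 25: (-4, 2, 2)
  hex 26: (-4, 1, 3)
  hex 27: (-4, 0, 4)
  hex 28: (-4, -1, 5)
  hex 29: (-4, -2, 6)
Sorted: 30 hexes.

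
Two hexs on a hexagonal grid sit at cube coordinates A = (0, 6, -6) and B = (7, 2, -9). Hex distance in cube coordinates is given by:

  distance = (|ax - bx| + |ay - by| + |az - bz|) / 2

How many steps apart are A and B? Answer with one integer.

|ax - bx| = |0 - 7| = 7
|ay - by| = |6 - 2| = 4
|az - bz| = |-6 - (-9)| = 3
distance = (7 + 4 + 3) / 2 = 14 / 2 = 7

Answer: 7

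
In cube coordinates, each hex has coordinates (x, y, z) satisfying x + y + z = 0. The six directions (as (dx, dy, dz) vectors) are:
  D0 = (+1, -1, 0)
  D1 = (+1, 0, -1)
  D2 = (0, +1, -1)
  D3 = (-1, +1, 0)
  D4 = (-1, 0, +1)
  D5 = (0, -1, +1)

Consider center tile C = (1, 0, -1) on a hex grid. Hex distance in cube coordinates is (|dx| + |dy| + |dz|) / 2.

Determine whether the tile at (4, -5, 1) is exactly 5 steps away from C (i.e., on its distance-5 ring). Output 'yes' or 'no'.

|px - cx| = |4 - 1| = 3
|py - cy| = |-5 - 0| = 5
|pz - cz| = |1 - (-1)| = 2
distance = (3+5+2)/2 = 10/2 = 5
radius = 5; distance == radius -> yes

Answer: yes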